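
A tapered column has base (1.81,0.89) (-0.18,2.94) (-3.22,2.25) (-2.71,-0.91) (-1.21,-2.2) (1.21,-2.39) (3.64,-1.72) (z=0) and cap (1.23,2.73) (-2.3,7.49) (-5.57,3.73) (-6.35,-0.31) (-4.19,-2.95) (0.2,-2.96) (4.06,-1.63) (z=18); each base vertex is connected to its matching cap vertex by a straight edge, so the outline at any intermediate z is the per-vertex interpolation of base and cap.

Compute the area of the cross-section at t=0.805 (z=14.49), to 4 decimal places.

Cross-section at t=0.805: each vertex is (1-t)·p0[i] + t·p1[i].
  v1: (1-0.805)·(1.81,0.89) + 0.805·(1.23,2.73) = (1.3431,2.3712)
  v2: (1-0.805)·(-0.18,2.94) + 0.805·(-2.3,7.49) = (-1.8866,6.6028)
  v3: (1-0.805)·(-3.22,2.25) + 0.805·(-5.57,3.73) = (-5.1118,3.4414)
  v4: (1-0.805)·(-2.71,-0.91) + 0.805·(-6.35,-0.31) = (-5.6402,-0.4270)
  v5: (1-0.805)·(-1.21,-2.2) + 0.805·(-4.19,-2.95) = (-3.6089,-2.8037)
  v6: (1-0.805)·(1.21,-2.39) + 0.805·(0.2,-2.96) = (0.3969,-2.8489)
  v7: (1-0.805)·(3.64,-1.72) + 0.805·(4.06,-1.63) = (3.9781,-1.6475)
Shoelace sum Σ(x_i·y_{i+1} − x_{i+1}·y_i):
  i=1: 1.3431·6.6028 − -1.8866·2.3712 = +13.3417 (running +13.3417)
  i=2: -1.8866·3.4414 − -5.1118·6.6028 = +27.2591 (running +40.6007)
  i=3: -5.1118·-0.4270 − -5.6402·3.4414 = +21.5929 (running +62.1936)
  i=4: -5.6402·-2.8037 − -3.6089·-0.4270 = +14.2727 (running +76.4663)
  i=5: -3.6089·-2.8489 − 0.3969·-2.8037 = +11.3942 (running +87.8605)
  i=6: 0.3969·-1.6475 − 3.9781·-2.8489 = +10.6790 (running +98.5395)
  i=7: 3.9781·2.3712 − 1.3431·-1.6475 = +11.6457 (running +110.1852)
Area = |Σ|/2 = |110.1852|/2 = 55.0926

Area at t=0.805: 55.0926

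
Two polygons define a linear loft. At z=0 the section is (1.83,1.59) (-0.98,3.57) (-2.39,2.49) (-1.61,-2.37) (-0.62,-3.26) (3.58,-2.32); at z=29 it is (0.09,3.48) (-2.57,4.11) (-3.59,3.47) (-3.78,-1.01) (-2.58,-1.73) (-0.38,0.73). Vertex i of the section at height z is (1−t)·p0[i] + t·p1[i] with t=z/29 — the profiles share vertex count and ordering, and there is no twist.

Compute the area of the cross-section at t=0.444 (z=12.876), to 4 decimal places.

Area at t=0.444: 21.3070

Cross-section at t=0.444: each vertex is (1-t)·p0[i] + t·p1[i].
  v1: (1-0.444)·(1.83,1.59) + 0.444·(0.09,3.48) = (1.0574,2.4292)
  v2: (1-0.444)·(-0.98,3.57) + 0.444·(-2.57,4.11) = (-1.6860,3.8098)
  v3: (1-0.444)·(-2.39,2.49) + 0.444·(-3.59,3.47) = (-2.9228,2.9251)
  v4: (1-0.444)·(-1.61,-2.37) + 0.444·(-3.78,-1.01) = (-2.5735,-1.7662)
  v5: (1-0.444)·(-0.62,-3.26) + 0.444·(-2.58,-1.73) = (-1.4902,-2.5807)
  v6: (1-0.444)·(3.58,-2.32) + 0.444·(-0.38,0.73) = (1.8218,-0.9658)
Shoelace sum Σ(x_i·y_{i+1} − x_{i+1}·y_i):
  i=1: 1.0574·3.8098 − -1.6860·2.4292 = +8.1241 (running +8.1241)
  i=2: -1.6860·2.9251 − -2.9228·3.8098 = +6.2035 (running +14.3276)
  i=3: -2.9228·-1.7662 − -2.5735·2.9251 = +12.6899 (running +27.0175)
  i=4: -2.5735·-2.5807 − -1.4902·-1.7662 = +4.0093 (running +31.0268)
  i=5: -1.4902·-0.9658 − 1.8218·-2.5807 = +6.1407 (running +37.1674)
  i=6: 1.8218·2.4292 − 1.0574·-0.9658 = +5.4466 (running +42.6141)
Area = |Σ|/2 = |42.6141|/2 = 21.3070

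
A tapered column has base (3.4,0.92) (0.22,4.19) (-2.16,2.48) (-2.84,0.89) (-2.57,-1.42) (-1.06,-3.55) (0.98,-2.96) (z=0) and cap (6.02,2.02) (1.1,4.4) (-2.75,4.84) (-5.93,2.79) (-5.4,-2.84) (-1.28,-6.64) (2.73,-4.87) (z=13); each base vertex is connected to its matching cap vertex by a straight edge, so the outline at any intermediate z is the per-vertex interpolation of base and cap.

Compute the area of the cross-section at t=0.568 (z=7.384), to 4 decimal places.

Area at t=0.568: 61.0823

Cross-section at t=0.568: each vertex is (1-t)·p0[i] + t·p1[i].
  v1: (1-0.568)·(3.4,0.92) + 0.568·(6.02,2.02) = (4.8882,1.5448)
  v2: (1-0.568)·(0.22,4.19) + 0.568·(1.1,4.4) = (0.7198,4.3093)
  v3: (1-0.568)·(-2.16,2.48) + 0.568·(-2.75,4.84) = (-2.4951,3.8205)
  v4: (1-0.568)·(-2.84,0.89) + 0.568·(-5.93,2.79) = (-4.5951,1.9692)
  v5: (1-0.568)·(-2.57,-1.42) + 0.568·(-5.4,-2.84) = (-4.1774,-2.2266)
  v6: (1-0.568)·(-1.06,-3.55) + 0.568·(-1.28,-6.64) = (-1.1850,-5.3051)
  v7: (1-0.568)·(0.98,-2.96) + 0.568·(2.73,-4.87) = (1.9740,-4.0449)
Shoelace sum Σ(x_i·y_{i+1} − x_{i+1}·y_i):
  i=1: 4.8882·4.3093 − 0.7198·1.5448 = +19.9524 (running +19.9524)
  i=2: 0.7198·3.8205 − -2.4951·4.3093 = +13.5023 (running +33.4547)
  i=3: -2.4951·1.9692 − -4.5951·3.8205 = +12.6422 (running +46.0969)
  i=4: -4.5951·-2.2266 − -4.1774·1.9692 = +18.4575 (running +64.5544)
  i=5: -4.1774·-5.3051 − -1.1850·-2.2266 = +19.5234 (running +84.0779)
  i=6: -1.1850·-4.0449 − 1.9740·-5.3051 = +15.2653 (running +99.3432)
  i=7: 1.9740·1.5448 − 4.8882·-4.0449 = +22.8215 (running +122.1647)
Area = |Σ|/2 = |122.1647|/2 = 61.0823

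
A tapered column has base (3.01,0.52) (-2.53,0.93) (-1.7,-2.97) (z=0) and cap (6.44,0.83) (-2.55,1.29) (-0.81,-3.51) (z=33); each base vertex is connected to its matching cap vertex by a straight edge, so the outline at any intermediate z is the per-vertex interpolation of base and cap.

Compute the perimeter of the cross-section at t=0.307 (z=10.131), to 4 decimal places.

Cross-section at t=0.307: each vertex is (1-t)·p0[i] + t·p1[i].
  v1: (1-0.307)·(3.01,0.52) + 0.307·(6.44,0.83) = (4.0630,0.6152)
  v2: (1-0.307)·(-2.53,0.93) + 0.307·(-2.55,1.29) = (-2.5361,1.0405)
  v3: (1-0.307)·(-1.7,-2.97) + 0.307·(-0.81,-3.51) = (-1.4268,-3.1358)
Perimeter = Σ |v_{i+1} − v_i|:
  edge 1→2: √(-6.5991² + 0.4254²) = 6.6128 (running 6.6128)
  edge 2→3: √(1.1094² + -4.1763²) = 4.3211 (running 10.9340)
  edge 3→1: √(5.4898² + 3.7510²) = 6.6489 (running 17.5828)
Perimeter = 17.5828

Perimeter at t=0.307: 17.5828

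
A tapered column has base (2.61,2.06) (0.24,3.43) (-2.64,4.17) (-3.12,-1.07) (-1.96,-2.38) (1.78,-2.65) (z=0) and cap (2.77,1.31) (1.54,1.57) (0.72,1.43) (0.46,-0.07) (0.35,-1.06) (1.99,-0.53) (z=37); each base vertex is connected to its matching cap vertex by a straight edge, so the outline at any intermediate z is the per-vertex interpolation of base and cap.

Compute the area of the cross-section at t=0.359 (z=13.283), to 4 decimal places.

Cross-section at t=0.359: each vertex is (1-t)·p0[i] + t·p1[i].
  v1: (1-0.359)·(2.61,2.06) + 0.359·(2.77,1.31) = (2.6674,1.7908)
  v2: (1-0.359)·(0.24,3.43) + 0.359·(1.54,1.57) = (0.7067,2.7623)
  v3: (1-0.359)·(-2.64,4.17) + 0.359·(0.72,1.43) = (-1.4338,3.1863)
  v4: (1-0.359)·(-3.12,-1.07) + 0.359·(0.46,-0.07) = (-1.8348,-0.7110)
  v5: (1-0.359)·(-1.96,-2.38) + 0.359·(0.35,-1.06) = (-1.1307,-1.9061)
  v6: (1-0.359)·(1.78,-2.65) + 0.359·(1.99,-0.53) = (1.8554,-1.8889)
Shoelace sum Σ(x_i·y_{i+1} − x_{i+1}·y_i):
  i=1: 2.6674·2.7623 − 0.7067·1.7908 = +6.1026 (running +6.1026)
  i=2: 0.7067·3.1863 − -1.4338·2.7623 = +6.2122 (running +12.3148)
  i=3: -1.4338·-0.7110 − -1.8348·3.1863 = +6.8656 (running +19.1805)
  i=4: -1.8348·-1.9061 − -1.1307·-0.7110 = +2.6934 (running +21.8739)
  i=5: -1.1307·-1.8889 − 1.8554·-1.9061 = +5.6724 (running +27.5463)
  i=6: 1.8554·1.7908 − 2.6674·-1.8889 = +8.3611 (running +35.9074)
Area = |Σ|/2 = |35.9074|/2 = 17.9537

Area at t=0.359: 17.9537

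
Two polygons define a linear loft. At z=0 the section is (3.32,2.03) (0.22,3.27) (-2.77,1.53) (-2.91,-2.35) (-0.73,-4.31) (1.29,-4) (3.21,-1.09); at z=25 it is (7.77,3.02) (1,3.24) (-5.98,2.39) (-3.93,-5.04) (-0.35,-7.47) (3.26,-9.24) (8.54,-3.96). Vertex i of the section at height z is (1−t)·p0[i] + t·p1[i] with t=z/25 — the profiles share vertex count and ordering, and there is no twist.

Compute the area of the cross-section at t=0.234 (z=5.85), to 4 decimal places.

Area at t=0.234: 52.8015

Cross-section at t=0.234: each vertex is (1-t)·p0[i] + t·p1[i].
  v1: (1-0.234)·(3.32,2.03) + 0.234·(7.77,3.02) = (4.3613,2.2617)
  v2: (1-0.234)·(0.22,3.27) + 0.234·(1,3.24) = (0.4025,3.2630)
  v3: (1-0.234)·(-2.77,1.53) + 0.234·(-5.98,2.39) = (-3.5211,1.7312)
  v4: (1-0.234)·(-2.91,-2.35) + 0.234·(-3.93,-5.04) = (-3.1487,-2.9795)
  v5: (1-0.234)·(-0.73,-4.31) + 0.234·(-0.35,-7.47) = (-0.6411,-5.0494)
  v6: (1-0.234)·(1.29,-4) + 0.234·(3.26,-9.24) = (1.7510,-5.2262)
  v7: (1-0.234)·(3.21,-1.09) + 0.234·(8.54,-3.96) = (4.4572,-1.7616)
Shoelace sum Σ(x_i·y_{i+1} − x_{i+1}·y_i):
  i=1: 4.3613·3.2630 − 0.4025·2.2617 = +13.3205 (running +13.3205)
  i=2: 0.4025·1.7312 − -3.5211·3.2630 = +12.1863 (running +25.5067)
  i=3: -3.5211·-2.9795 − -3.1487·1.7312 = +15.9422 (running +41.4490)
  i=4: -3.1487·-5.0494 − -0.6411·-2.9795 = +13.9890 (running +55.4380)
  i=5: -0.6411·-5.2262 − 1.7510·-5.0494 = +12.1919 (running +67.6298)
  i=6: 1.7510·-1.7616 − 4.4572·-5.2262 = +20.2097 (running +87.8395)
  i=7: 4.4572·2.2617 − 4.3613·-1.7616 = +17.7635 (running +105.6030)
Area = |Σ|/2 = |105.6030|/2 = 52.8015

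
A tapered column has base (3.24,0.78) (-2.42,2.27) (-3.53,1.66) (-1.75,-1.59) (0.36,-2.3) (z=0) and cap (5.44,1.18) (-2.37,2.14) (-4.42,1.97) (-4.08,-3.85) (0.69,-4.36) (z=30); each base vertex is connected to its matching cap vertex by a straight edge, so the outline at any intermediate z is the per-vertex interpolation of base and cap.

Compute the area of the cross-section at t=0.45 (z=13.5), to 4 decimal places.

Area at t=0.45: 27.9059

Cross-section at t=0.45: each vertex is (1-t)·p0[i] + t·p1[i].
  v1: (1-0.45)·(3.24,0.78) + 0.45·(5.44,1.18) = (4.2300,0.9600)
  v2: (1-0.45)·(-2.42,2.27) + 0.45·(-2.37,2.14) = (-2.3975,2.2115)
  v3: (1-0.45)·(-3.53,1.66) + 0.45·(-4.42,1.97) = (-3.9305,1.7995)
  v4: (1-0.45)·(-1.75,-1.59) + 0.45·(-4.08,-3.85) = (-2.7985,-2.6070)
  v5: (1-0.45)·(0.36,-2.3) + 0.45·(0.69,-4.36) = (0.5085,-3.2270)
Shoelace sum Σ(x_i·y_{i+1} − x_{i+1}·y_i):
  i=1: 4.2300·2.2115 − -2.3975·0.9600 = +11.6562 (running +11.6562)
  i=2: -2.3975·1.7995 − -3.9305·2.2115 = +4.3780 (running +16.0342)
  i=3: -3.9305·-2.6070 − -2.7985·1.7995 = +15.2827 (running +31.3170)
  i=4: -2.7985·-3.2270 − 0.5085·-2.6070 = +10.3564 (running +41.6734)
  i=5: 0.5085·0.9600 − 4.2300·-3.2270 = +14.1384 (running +55.8117)
Area = |Σ|/2 = |55.8117|/2 = 27.9059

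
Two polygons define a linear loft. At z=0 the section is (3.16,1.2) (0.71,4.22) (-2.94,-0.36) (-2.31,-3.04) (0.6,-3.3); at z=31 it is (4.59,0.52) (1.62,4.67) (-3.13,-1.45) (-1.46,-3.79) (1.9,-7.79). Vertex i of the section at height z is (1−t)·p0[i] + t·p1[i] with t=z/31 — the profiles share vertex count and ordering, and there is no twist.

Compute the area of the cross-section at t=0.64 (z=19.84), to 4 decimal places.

Area at t=0.64: 40.4618

Cross-section at t=0.64: each vertex is (1-t)·p0[i] + t·p1[i].
  v1: (1-0.64)·(3.16,1.2) + 0.64·(4.59,0.52) = (4.0752,0.7648)
  v2: (1-0.64)·(0.71,4.22) + 0.64·(1.62,4.67) = (1.2924,4.5080)
  v3: (1-0.64)·(-2.94,-0.36) + 0.64·(-3.13,-1.45) = (-3.0616,-1.0576)
  v4: (1-0.64)·(-2.31,-3.04) + 0.64·(-1.46,-3.79) = (-1.7660,-3.5200)
  v5: (1-0.64)·(0.6,-3.3) + 0.64·(1.9,-7.79) = (1.4320,-6.1736)
Shoelace sum Σ(x_i·y_{i+1} − x_{i+1}·y_i):
  i=1: 4.0752·4.5080 − 1.2924·0.7648 = +17.3826 (running +17.3826)
  i=2: 1.2924·-1.0576 − -3.0616·4.5080 = +12.4349 (running +29.8174)
  i=3: -3.0616·-3.5200 − -1.7660·-1.0576 = +8.9091 (running +38.7265)
  i=4: -1.7660·-6.1736 − 1.4320·-3.5200 = +15.9432 (running +54.6698)
  i=5: 1.4320·0.7648 − 4.0752·-6.1736 = +26.2538 (running +80.9236)
Area = |Σ|/2 = |80.9236|/2 = 40.4618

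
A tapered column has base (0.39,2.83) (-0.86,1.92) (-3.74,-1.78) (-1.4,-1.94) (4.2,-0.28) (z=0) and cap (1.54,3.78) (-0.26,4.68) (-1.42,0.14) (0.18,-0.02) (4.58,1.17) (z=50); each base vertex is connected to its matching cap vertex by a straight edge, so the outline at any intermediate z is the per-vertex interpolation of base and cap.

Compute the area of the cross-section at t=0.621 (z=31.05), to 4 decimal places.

Area at t=0.621: 16.6684

Cross-section at t=0.621: each vertex is (1-t)·p0[i] + t·p1[i].
  v1: (1-0.621)·(0.39,2.83) + 0.621·(1.54,3.78) = (1.1041,3.4200)
  v2: (1-0.621)·(-0.86,1.92) + 0.621·(-0.26,4.68) = (-0.4874,3.6340)
  v3: (1-0.621)·(-3.74,-1.78) + 0.621·(-1.42,0.14) = (-2.2993,-0.5877)
  v4: (1-0.621)·(-1.4,-1.94) + 0.621·(0.18,-0.02) = (-0.4188,-0.7477)
  v5: (1-0.621)·(4.2,-0.28) + 0.621·(4.58,1.17) = (4.4360,0.6204)
Shoelace sum Σ(x_i·y_{i+1} − x_{i+1}·y_i):
  i=1: 1.1041·3.6340 − -0.4874·3.4200 = +5.6793 (running +5.6793)
  i=2: -0.4874·-0.5877 − -2.2993·3.6340 = +8.6419 (running +14.3212)
  i=3: -2.2993·-0.7477 − -0.4188·-0.5877 = +1.4730 (running +15.7942)
  i=4: -0.4188·0.6204 − 4.4360·-0.7477 = +3.0568 (running +18.8511)
  i=5: 4.4360·3.4200 − 1.1041·0.6204 = +14.4858 (running +33.3368)
Area = |Σ|/2 = |33.3368|/2 = 16.6684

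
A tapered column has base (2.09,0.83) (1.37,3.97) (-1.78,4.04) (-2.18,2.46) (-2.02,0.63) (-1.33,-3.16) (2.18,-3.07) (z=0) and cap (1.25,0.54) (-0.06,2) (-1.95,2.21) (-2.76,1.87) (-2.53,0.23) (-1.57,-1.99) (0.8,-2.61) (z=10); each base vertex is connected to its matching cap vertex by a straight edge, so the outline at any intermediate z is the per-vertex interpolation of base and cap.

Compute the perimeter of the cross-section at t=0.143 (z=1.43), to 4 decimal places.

Cross-section at t=0.143: each vertex is (1-t)·p0[i] + t·p1[i].
  v1: (1-0.143)·(2.09,0.83) + 0.143·(1.25,0.54) = (1.9699,0.7885)
  v2: (1-0.143)·(1.37,3.97) + 0.143·(-0.06,2) = (1.1655,3.6883)
  v3: (1-0.143)·(-1.78,4.04) + 0.143·(-1.95,2.21) = (-1.8043,3.7783)
  v4: (1-0.143)·(-2.18,2.46) + 0.143·(-2.76,1.87) = (-2.2629,2.3756)
  v5: (1-0.143)·(-2.02,0.63) + 0.143·(-2.53,0.23) = (-2.0929,0.5728)
  v6: (1-0.143)·(-1.33,-3.16) + 0.143·(-1.57,-1.99) = (-1.3643,-2.9927)
  v7: (1-0.143)·(2.18,-3.07) + 0.143·(0.8,-2.61) = (1.9827,-3.0042)
Perimeter = Σ |v_{i+1} − v_i|:
  edge 1→2: √(-0.8044² + 2.8998²) = 3.0093 (running 3.0093)
  edge 2→3: √(-2.9698² + 0.0900²) = 2.9712 (running 5.9804)
  edge 3→4: √(-0.4586² + -1.4027²) = 1.4758 (running 7.4562)
  edge 4→5: √(0.1700² + -1.8028²) = 1.8108 (running 9.2670)
  edge 5→6: √(0.7286² + -3.5655²) = 3.6392 (running 12.9062)
  edge 6→7: √(3.3470² + -0.0115²) = 3.3470 (running 16.2532)
  edge 7→1: √(-0.0128² + 3.7927²) = 3.7928 (running 20.0460)
Perimeter = 20.0460

Perimeter at t=0.143: 20.0460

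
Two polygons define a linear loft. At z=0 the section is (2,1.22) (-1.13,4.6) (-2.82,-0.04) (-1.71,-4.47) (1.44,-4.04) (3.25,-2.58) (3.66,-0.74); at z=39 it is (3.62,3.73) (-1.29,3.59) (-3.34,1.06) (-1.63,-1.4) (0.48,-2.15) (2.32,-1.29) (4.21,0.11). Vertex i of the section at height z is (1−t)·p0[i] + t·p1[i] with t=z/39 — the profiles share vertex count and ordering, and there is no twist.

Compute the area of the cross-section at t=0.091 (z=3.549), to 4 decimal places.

Area at t=0.091: 35.6584

Cross-section at t=0.091: each vertex is (1-t)·p0[i] + t·p1[i].
  v1: (1-0.091)·(2,1.22) + 0.091·(3.62,3.73) = (2.1474,1.4484)
  v2: (1-0.091)·(-1.13,4.6) + 0.091·(-1.29,3.59) = (-1.1446,4.5081)
  v3: (1-0.091)·(-2.82,-0.04) + 0.091·(-3.34,1.06) = (-2.8673,0.0601)
  v4: (1-0.091)·(-1.71,-4.47) + 0.091·(-1.63,-1.4) = (-1.7027,-4.1906)
  v5: (1-0.091)·(1.44,-4.04) + 0.091·(0.48,-2.15) = (1.3526,-3.8680)
  v6: (1-0.091)·(3.25,-2.58) + 0.091·(2.32,-1.29) = (3.1654,-2.4626)
  v7: (1-0.091)·(3.66,-0.74) + 0.091·(4.21,0.11) = (3.7101,-0.6627)
Shoelace sum Σ(x_i·y_{i+1} − x_{i+1}·y_i):
  i=1: 2.1474·4.5081 − -1.1446·1.4484 = +11.3386 (running +11.3386)
  i=2: -1.1446·0.0601 − -2.8673·4.5081 = +12.8573 (running +24.1959)
  i=3: -2.8673·-4.1906 − -1.7027·0.0601 = +12.1182 (running +36.3141)
  i=4: -1.7027·-3.8680 − 1.3526·-4.1906 = +12.2546 (running +48.5687)
  i=5: 1.3526·-2.4626 − 3.1654·-3.8680 = +8.9127 (running +57.4813)
  i=6: 3.1654·-0.6627 − 3.7101·-2.4626 = +7.0389 (running +64.5202)
  i=7: 3.7101·1.4484 − 2.1474·-0.6627 = +6.7967 (running +71.3169)
Area = |Σ|/2 = |71.3169|/2 = 35.6584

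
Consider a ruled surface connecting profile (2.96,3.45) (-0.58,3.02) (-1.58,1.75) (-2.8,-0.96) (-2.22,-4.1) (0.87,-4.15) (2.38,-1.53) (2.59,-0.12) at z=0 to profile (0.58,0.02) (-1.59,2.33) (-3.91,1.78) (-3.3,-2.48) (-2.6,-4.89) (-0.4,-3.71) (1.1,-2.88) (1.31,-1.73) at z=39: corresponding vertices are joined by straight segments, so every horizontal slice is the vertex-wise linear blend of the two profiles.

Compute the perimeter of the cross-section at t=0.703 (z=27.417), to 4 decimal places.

Cross-section at t=0.703: each vertex is (1-t)·p0[i] + t·p1[i].
  v1: (1-0.703)·(2.96,3.45) + 0.703·(0.58,0.02) = (1.2869,1.0387)
  v2: (1-0.703)·(-0.58,3.02) + 0.703·(-1.59,2.33) = (-1.2900,2.5349)
  v3: (1-0.703)·(-1.58,1.75) + 0.703·(-3.91,1.78) = (-3.2180,1.7711)
  v4: (1-0.703)·(-2.8,-0.96) + 0.703·(-3.3,-2.48) = (-3.1515,-2.0286)
  v5: (1-0.703)·(-2.22,-4.1) + 0.703·(-2.6,-4.89) = (-2.4871,-4.6554)
  v6: (1-0.703)·(0.87,-4.15) + 0.703·(-0.4,-3.71) = (-0.0228,-3.8407)
  v7: (1-0.703)·(2.38,-1.53) + 0.703·(1.1,-2.88) = (1.4802,-2.4790)
  v8: (1-0.703)·(2.59,-0.12) + 0.703·(1.31,-1.73) = (1.6902,-1.2518)
Perimeter = Σ |v_{i+1} − v_i|:
  edge 1→2: √(-2.5769² + 1.4962²) = 2.9798 (running 2.9798)
  edge 2→3: √(-1.9280² + -0.7638²) = 2.0738 (running 5.0535)
  edge 3→4: √(0.0665² + -3.7996²) = 3.8002 (running 8.8538)
  edge 4→5: √(0.6644² + -2.6268²) = 2.7095 (running 11.5633)
  edge 5→6: √(2.4643² + 0.8147²) = 2.5955 (running 14.1588)
  edge 6→7: √(1.5030² + 1.3616²) = 2.0280 (running 16.1868)
  edge 7→8: √(0.2100² + 1.2272²) = 1.2451 (running 17.4319)
  edge 8→1: √(-0.4033² + 2.2905²) = 2.3258 (running 19.7577)
Perimeter = 19.7577

Perimeter at t=0.703: 19.7577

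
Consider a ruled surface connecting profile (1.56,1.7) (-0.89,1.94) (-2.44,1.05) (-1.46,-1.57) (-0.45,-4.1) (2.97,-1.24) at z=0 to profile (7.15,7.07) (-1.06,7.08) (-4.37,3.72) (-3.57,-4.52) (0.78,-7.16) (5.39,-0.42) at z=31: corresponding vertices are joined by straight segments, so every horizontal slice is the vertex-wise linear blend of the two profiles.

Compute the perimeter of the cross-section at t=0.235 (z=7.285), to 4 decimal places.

Cross-section at t=0.235: each vertex is (1-t)·p0[i] + t·p1[i].
  v1: (1-0.235)·(1.56,1.7) + 0.235·(7.15,7.07) = (2.8737,2.9619)
  v2: (1-0.235)·(-0.89,1.94) + 0.235·(-1.06,7.08) = (-0.9300,3.1479)
  v3: (1-0.235)·(-2.44,1.05) + 0.235·(-4.37,3.72) = (-2.8936,1.6774)
  v4: (1-0.235)·(-1.46,-1.57) + 0.235·(-3.57,-4.52) = (-1.9558,-2.2633)
  v5: (1-0.235)·(-0.45,-4.1) + 0.235·(0.78,-7.16) = (-0.1610,-4.8191)
  v6: (1-0.235)·(2.97,-1.24) + 0.235·(5.39,-0.42) = (3.5387,-1.0473)
Perimeter = Σ |v_{i+1} − v_i|:
  edge 1→2: √(-3.8036² + 0.1860²) = 3.8081 (running 3.8081)
  edge 2→3: √(-1.9636² + -1.4705²) = 2.4532 (running 6.2613)
  edge 3→4: √(0.9377² + -3.9407²) = 4.0507 (running 10.3120)
  edge 4→5: √(1.7949² + -2.5558²) = 3.1231 (running 13.4352)
  edge 5→6: √(3.6997² + 3.7718²) = 5.2834 (running 18.7185)
  edge 6→1: √(-0.6650² + 4.0092²) = 4.0640 (running 22.7826)
Perimeter = 22.7826

Perimeter at t=0.235: 22.7826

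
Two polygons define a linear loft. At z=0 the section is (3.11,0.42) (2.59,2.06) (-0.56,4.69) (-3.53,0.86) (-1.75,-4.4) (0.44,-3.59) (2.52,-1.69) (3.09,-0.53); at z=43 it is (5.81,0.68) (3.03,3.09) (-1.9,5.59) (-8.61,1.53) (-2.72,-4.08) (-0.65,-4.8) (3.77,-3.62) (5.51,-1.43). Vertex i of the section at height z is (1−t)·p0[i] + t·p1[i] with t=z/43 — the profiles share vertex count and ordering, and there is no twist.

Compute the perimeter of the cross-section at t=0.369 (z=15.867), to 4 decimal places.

Perimeter at t=0.369: 27.8696

Cross-section at t=0.369: each vertex is (1-t)·p0[i] + t·p1[i].
  v1: (1-0.369)·(3.11,0.42) + 0.369·(5.81,0.68) = (4.1063,0.5159)
  v2: (1-0.369)·(2.59,2.06) + 0.369·(3.03,3.09) = (2.7524,2.4401)
  v3: (1-0.369)·(-0.56,4.69) + 0.369·(-1.9,5.59) = (-1.0545,5.0221)
  v4: (1-0.369)·(-3.53,0.86) + 0.369·(-8.61,1.53) = (-5.4045,1.1072)
  v5: (1-0.369)·(-1.75,-4.4) + 0.369·(-2.72,-4.08) = (-2.1079,-4.2819)
  v6: (1-0.369)·(0.44,-3.59) + 0.369·(-0.65,-4.8) = (0.0378,-4.0365)
  v7: (1-0.369)·(2.52,-1.69) + 0.369·(3.77,-3.62) = (2.9813,-2.4022)
  v8: (1-0.369)·(3.09,-0.53) + 0.369·(5.51,-1.43) = (3.9830,-0.8621)
Perimeter = Σ |v_{i+1} − v_i|:
  edge 1→2: √(-1.3539² + 1.9241²) = 2.3527 (running 2.3527)
  edge 2→3: √(-3.8068² + 2.5820²) = 4.5999 (running 6.9526)
  edge 3→4: √(-4.3501² + -3.9149²) = 5.8523 (running 12.8049)
  edge 4→5: √(3.2966² + -5.3892²) = 6.3175 (running 19.1224)
  edge 5→6: √(2.1457² + 0.2454²) = 2.1597 (running 21.2821)
  edge 6→7: √(2.9435² + 1.6343²) = 3.3667 (running 24.6488)
  edge 7→8: √(1.0017² + 1.5401²) = 1.8372 (running 26.4860)
  edge 8→1: √(0.1233² + 1.3780²) = 1.3835 (running 27.8696)
Perimeter = 27.8696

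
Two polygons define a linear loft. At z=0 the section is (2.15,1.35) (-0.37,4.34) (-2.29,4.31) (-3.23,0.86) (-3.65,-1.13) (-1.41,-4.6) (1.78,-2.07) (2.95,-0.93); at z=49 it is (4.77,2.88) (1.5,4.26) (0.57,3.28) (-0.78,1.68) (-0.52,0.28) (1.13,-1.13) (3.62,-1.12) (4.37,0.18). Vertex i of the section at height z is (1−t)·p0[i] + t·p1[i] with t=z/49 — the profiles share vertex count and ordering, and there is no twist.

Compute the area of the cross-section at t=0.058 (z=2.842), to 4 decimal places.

Cross-section at t=0.058: each vertex is (1-t)·p0[i] + t·p1[i].
  v1: (1-0.058)·(2.15,1.35) + 0.058·(4.77,2.88) = (2.3020,1.4387)
  v2: (1-0.058)·(-0.37,4.34) + 0.058·(1.5,4.26) = (-0.2615,4.3354)
  v3: (1-0.058)·(-2.29,4.31) + 0.058·(0.57,3.28) = (-2.1241,4.2503)
  v4: (1-0.058)·(-3.23,0.86) + 0.058·(-0.78,1.68) = (-3.0879,0.9076)
  v5: (1-0.058)·(-3.65,-1.13) + 0.058·(-0.52,0.28) = (-3.4685,-1.0482)
  v6: (1-0.058)·(-1.41,-4.6) + 0.058·(1.13,-1.13) = (-1.2627,-4.3987)
  v7: (1-0.058)·(1.78,-2.07) + 0.058·(3.62,-1.12) = (1.8867,-2.0149)
  v8: (1-0.058)·(2.95,-0.93) + 0.058·(4.37,0.18) = (3.0324,-0.8656)
Shoelace sum Σ(x_i·y_{i+1} − x_{i+1}·y_i):
  i=1: 2.3020·4.3354 − -0.2615·1.4387 = +10.3561 (running +10.3561)
  i=2: -0.2615·4.2503 − -2.1241·4.3354 = +8.0972 (running +18.4533)
  i=3: -2.1241·0.9076 − -3.0879·4.2503 = +11.1966 (running +29.6499)
  i=4: -3.0879·-1.0482 − -3.4685·0.9076 = +6.3846 (running +36.0346)
  i=5: -3.4685·-4.3987 − -1.2627·-1.0482 = +13.9333 (running +49.9679)
  i=6: -1.2627·-2.0149 − 1.8867·-4.3987 = +10.8434 (running +60.8112)
  i=7: 1.8867·-0.8656 − 3.0324·-2.0149 = +4.4767 (running +65.2879)
  i=8: 3.0324·1.4387 − 2.3020·-0.8656 = +6.3554 (running +71.6433)
Area = |Σ|/2 = |71.6433|/2 = 35.8217

Area at t=0.058: 35.8217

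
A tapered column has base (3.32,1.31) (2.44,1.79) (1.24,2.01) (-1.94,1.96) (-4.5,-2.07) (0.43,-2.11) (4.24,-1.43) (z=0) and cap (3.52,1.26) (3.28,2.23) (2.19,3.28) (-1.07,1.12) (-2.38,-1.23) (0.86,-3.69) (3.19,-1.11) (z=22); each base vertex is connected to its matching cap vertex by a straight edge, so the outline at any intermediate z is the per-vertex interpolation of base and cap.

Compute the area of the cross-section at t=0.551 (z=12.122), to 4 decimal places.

Area at t=0.551: 25.7704

Cross-section at t=0.551: each vertex is (1-t)·p0[i] + t·p1[i].
  v1: (1-0.551)·(3.32,1.31) + 0.551·(3.52,1.26) = (3.4302,1.2825)
  v2: (1-0.551)·(2.44,1.79) + 0.551·(3.28,2.23) = (2.9028,2.0324)
  v3: (1-0.551)·(1.24,2.01) + 0.551·(2.19,3.28) = (1.7634,2.7098)
  v4: (1-0.551)·(-1.94,1.96) + 0.551·(-1.07,1.12) = (-1.4606,1.4972)
  v5: (1-0.551)·(-4.5,-2.07) + 0.551·(-2.38,-1.23) = (-3.3319,-1.6072)
  v6: (1-0.551)·(0.43,-2.11) + 0.551·(0.86,-3.69) = (0.6669,-2.9806)
  v7: (1-0.551)·(4.24,-1.43) + 0.551·(3.19,-1.11) = (3.6615,-1.2537)
Shoelace sum Σ(x_i·y_{i+1} − x_{i+1}·y_i):
  i=1: 3.4302·2.0324 − 2.9028·1.2825 = +3.2489 (running +3.2489)
  i=2: 2.9028·2.7098 − 1.7634·2.0324 = +4.2819 (running +7.5309)
  i=3: 1.7634·1.4972 − -1.4606·2.7098 = +6.5981 (running +14.1290)
  i=4: -1.4606·-1.6072 − -3.3319·1.4972 = +7.3358 (running +21.4648)
  i=5: -3.3319·-2.9806 − 0.6669·-1.6072 = +11.0028 (running +32.4676)
  i=6: 0.6669·-1.2537 − 3.6615·-2.9806 = +10.0771 (running +42.5447)
  i=7: 3.6615·1.2825 − 3.4302·-1.2537 = +8.9960 (running +51.5407)
Area = |Σ|/2 = |51.5407|/2 = 25.7704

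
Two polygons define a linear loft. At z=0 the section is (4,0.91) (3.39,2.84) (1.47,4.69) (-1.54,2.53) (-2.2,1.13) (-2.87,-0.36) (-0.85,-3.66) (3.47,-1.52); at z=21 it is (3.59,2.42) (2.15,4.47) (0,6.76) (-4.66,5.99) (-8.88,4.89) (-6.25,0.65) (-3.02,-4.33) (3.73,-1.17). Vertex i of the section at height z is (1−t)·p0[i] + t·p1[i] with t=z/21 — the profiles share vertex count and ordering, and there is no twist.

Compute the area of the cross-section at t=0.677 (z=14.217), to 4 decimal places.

Cross-section at t=0.677: each vertex is (1-t)·p0[i] + t·p1[i].
  v1: (1-0.677)·(4,0.91) + 0.677·(3.59,2.42) = (3.7224,1.9323)
  v2: (1-0.677)·(3.39,2.84) + 0.677·(2.15,4.47) = (2.5505,3.9435)
  v3: (1-0.677)·(1.47,4.69) + 0.677·(0,6.76) = (0.4748,6.0914)
  v4: (1-0.677)·(-1.54,2.53) + 0.677·(-4.66,5.99) = (-3.6522,4.8724)
  v5: (1-0.677)·(-2.2,1.13) + 0.677·(-8.88,4.89) = (-6.7224,3.6755)
  v6: (1-0.677)·(-2.87,-0.36) + 0.677·(-6.25,0.65) = (-5.1583,0.3238)
  v7: (1-0.677)·(-0.85,-3.66) + 0.677·(-3.02,-4.33) = (-2.3191,-4.1136)
  v8: (1-0.677)·(3.47,-1.52) + 0.677·(3.73,-1.17) = (3.6460,-1.2830)
Shoelace sum Σ(x_i·y_{i+1} − x_{i+1}·y_i):
  i=1: 3.7224·3.9435 − 2.5505·1.9323 = +9.7511 (running +9.7511)
  i=2: 2.5505·6.0914 − 0.4748·3.9435 = +13.6638 (running +23.4149)
  i=3: 0.4748·4.8724 − -3.6522·6.0914 = +24.5607 (running +47.9756)
  i=4: -3.6522·3.6755 − -6.7224·4.8724 = +19.3303 (running +67.3059)
  i=5: -6.7224·0.3238 − -5.1583·3.6755 = +16.7828 (running +84.0887)
  i=6: -5.1583·-4.1136 − -2.3191·0.3238 = +21.9698 (running +106.0585)
  i=7: -2.3191·-1.2830 − 3.6460·-4.1136 = +17.9737 (running +124.0323)
  i=8: 3.6460·1.9323 − 3.7224·-1.2830 = +11.8212 (running +135.8534)
Area = |Σ|/2 = |135.8534|/2 = 67.9267

Area at t=0.677: 67.9267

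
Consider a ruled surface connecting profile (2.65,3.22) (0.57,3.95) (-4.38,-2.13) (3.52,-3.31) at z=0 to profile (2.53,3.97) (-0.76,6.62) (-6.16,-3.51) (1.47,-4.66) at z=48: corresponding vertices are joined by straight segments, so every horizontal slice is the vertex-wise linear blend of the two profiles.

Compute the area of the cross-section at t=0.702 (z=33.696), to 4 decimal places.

Area at t=0.702: 49.6796

Cross-section at t=0.702: each vertex is (1-t)·p0[i] + t·p1[i].
  v1: (1-0.702)·(2.65,3.22) + 0.702·(2.53,3.97) = (2.5658,3.7465)
  v2: (1-0.702)·(0.57,3.95) + 0.702·(-0.76,6.62) = (-0.3637,5.8243)
  v3: (1-0.702)·(-4.38,-2.13) + 0.702·(-6.16,-3.51) = (-5.6296,-3.0988)
  v4: (1-0.702)·(3.52,-3.31) + 0.702·(1.47,-4.66) = (2.0809,-4.2577)
Shoelace sum Σ(x_i·y_{i+1} − x_{i+1}·y_i):
  i=1: 2.5658·5.8243 − -0.3637·3.7465 = +16.3063 (running +16.3063)
  i=2: -0.3637·-3.0988 − -5.6296·5.8243 = +33.9154 (running +50.2217)
  i=3: -5.6296·-4.2577 − 2.0809·-3.0988 = +30.4172 (running +80.6389)
  i=4: 2.0809·3.7465 − 2.5658·-4.2577 = +18.7203 (running +99.3592)
Area = |Σ|/2 = |99.3592|/2 = 49.6796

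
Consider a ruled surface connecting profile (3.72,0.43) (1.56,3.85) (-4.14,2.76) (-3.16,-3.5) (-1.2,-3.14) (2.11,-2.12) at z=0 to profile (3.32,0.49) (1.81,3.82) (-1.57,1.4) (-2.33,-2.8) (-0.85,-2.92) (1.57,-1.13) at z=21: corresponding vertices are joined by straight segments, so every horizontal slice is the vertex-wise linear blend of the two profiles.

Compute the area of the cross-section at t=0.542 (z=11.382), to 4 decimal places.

Cross-section at t=0.542: each vertex is (1-t)·p0[i] + t·p1[i].
  v1: (1-0.542)·(3.72,0.43) + 0.542·(3.32,0.49) = (3.5032,0.4625)
  v2: (1-0.542)·(1.56,3.85) + 0.542·(1.81,3.82) = (1.6955,3.8337)
  v3: (1-0.542)·(-4.14,2.76) + 0.542·(-1.57,1.4) = (-2.7471,2.0229)
  v4: (1-0.542)·(-3.16,-3.5) + 0.542·(-2.33,-2.8) = (-2.7101,-3.1206)
  v5: (1-0.542)·(-1.2,-3.14) + 0.542·(-0.85,-2.92) = (-1.0103,-3.0208)
  v6: (1-0.542)·(2.11,-2.12) + 0.542·(1.57,-1.13) = (1.8173,-1.5834)
Shoelace sum Σ(x_i·y_{i+1} − x_{i+1}·y_i):
  i=1: 3.5032·3.8337 − 1.6955·0.4625 = +12.6462 (running +12.6462)
  i=2: 1.6955·2.0229 − -2.7471·3.8337 = +13.9613 (running +26.6075)
  i=3: -2.7471·-3.1206 − -2.7101·2.0229 = +14.0548 (running +40.6622)
  i=4: -2.7101·-3.0208 − -1.0103·-3.1206 = +5.0339 (running +45.6962)
  i=5: -1.0103·-1.5834 − 1.8173·-3.0208 = +7.0894 (running +52.7856)
  i=6: 1.8173·0.4625 − 3.5032·-1.5834 = +6.3876 (running +59.1732)
Area = |Σ|/2 = |59.1732|/2 = 29.5866

Area at t=0.542: 29.5866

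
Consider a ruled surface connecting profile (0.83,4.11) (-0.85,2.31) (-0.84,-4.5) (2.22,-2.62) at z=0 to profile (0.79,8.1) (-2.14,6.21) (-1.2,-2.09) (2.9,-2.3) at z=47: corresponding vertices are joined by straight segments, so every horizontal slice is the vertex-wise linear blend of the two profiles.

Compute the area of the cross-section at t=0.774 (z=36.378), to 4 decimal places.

Cross-section at t=0.774: each vertex is (1-t)·p0[i] + t·p1[i].
  v1: (1-0.774)·(0.83,4.11) + 0.774·(0.79,8.1) = (0.7990,7.1983)
  v2: (1-0.774)·(-0.85,2.31) + 0.774·(-2.14,6.21) = (-1.8485,5.3286)
  v3: (1-0.774)·(-0.84,-4.5) + 0.774·(-1.2,-2.09) = (-1.1186,-2.6347)
  v4: (1-0.774)·(2.22,-2.62) + 0.774·(2.9,-2.3) = (2.7463,-2.3723)
Shoelace sum Σ(x_i·y_{i+1} − x_{i+1}·y_i):
  i=1: 0.7990·5.3286 − -1.8485·7.1983 = +17.5635 (running +17.5635)
  i=2: -1.8485·-2.6347 − -1.1186·5.3286 = +10.8308 (running +28.3943)
  i=3: -1.1186·-2.3723 − 2.7463·-2.6347 = +9.8894 (running +38.2837)
  i=4: 2.7463·7.1983 − 0.7990·-2.3723 = +21.6643 (running +59.9480)
Area = |Σ|/2 = |59.9480|/2 = 29.9740

Area at t=0.774: 29.9740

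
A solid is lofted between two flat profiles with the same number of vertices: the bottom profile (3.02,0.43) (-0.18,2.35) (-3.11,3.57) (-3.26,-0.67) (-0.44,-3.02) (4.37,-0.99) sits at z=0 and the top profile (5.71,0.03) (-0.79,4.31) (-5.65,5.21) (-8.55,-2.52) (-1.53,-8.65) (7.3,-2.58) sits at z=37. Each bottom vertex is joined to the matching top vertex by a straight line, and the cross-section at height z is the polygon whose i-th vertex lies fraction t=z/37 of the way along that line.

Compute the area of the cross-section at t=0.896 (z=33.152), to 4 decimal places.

Cross-section at t=0.896: each vertex is (1-t)·p0[i] + t·p1[i].
  v1: (1-0.896)·(3.02,0.43) + 0.896·(5.71,0.03) = (5.4302,0.0716)
  v2: (1-0.896)·(-0.18,2.35) + 0.896·(-0.79,4.31) = (-0.7266,4.1062)
  v3: (1-0.896)·(-3.11,3.57) + 0.896·(-5.65,5.21) = (-5.3858,5.0394)
  v4: (1-0.896)·(-3.26,-0.67) + 0.896·(-8.55,-2.52) = (-7.9998,-2.3276)
  v5: (1-0.896)·(-0.44,-3.02) + 0.896·(-1.53,-8.65) = (-1.4166,-8.0645)
  v6: (1-0.896)·(4.37,-0.99) + 0.896·(7.3,-2.58) = (6.9953,-2.4146)
Shoelace sum Σ(x_i·y_{i+1} − x_{i+1}·y_i):
  i=1: 5.4302·4.1062 − -0.7266·0.0716 = +22.3495 (running +22.3495)
  i=2: -0.7266·5.0394 − -5.3858·4.1062 = +18.4537 (running +40.8031)
  i=3: -5.3858·-2.3276 − -7.9998·5.0394 = +52.8508 (running +93.6539)
  i=4: -7.9998·-8.0645 − -1.4166·-2.3276 = +61.2172 (running +154.8711)
  i=5: -1.4166·-2.4146 − 6.9953·-8.0645 = +59.8340 (running +214.7051)
  i=6: 6.9953·0.0716 − 5.4302·-2.4146 = +13.6129 (running +228.3180)
Area = |Σ|/2 = |228.3180|/2 = 114.1590

Area at t=0.896: 114.1590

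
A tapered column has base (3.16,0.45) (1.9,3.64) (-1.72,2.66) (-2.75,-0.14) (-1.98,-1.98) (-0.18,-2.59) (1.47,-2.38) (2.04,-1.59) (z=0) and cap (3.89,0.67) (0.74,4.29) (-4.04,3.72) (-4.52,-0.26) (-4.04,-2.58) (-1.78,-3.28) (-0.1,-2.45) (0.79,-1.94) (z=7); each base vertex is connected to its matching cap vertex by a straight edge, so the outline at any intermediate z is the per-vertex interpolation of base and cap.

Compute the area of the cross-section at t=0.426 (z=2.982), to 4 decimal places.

Cross-section at t=0.426: each vertex is (1-t)·p0[i] + t·p1[i].
  v1: (1-0.426)·(3.16,0.45) + 0.426·(3.89,0.67) = (3.4710,0.5437)
  v2: (1-0.426)·(1.9,3.64) + 0.426·(0.74,4.29) = (1.4058,3.9169)
  v3: (1-0.426)·(-1.72,2.66) + 0.426·(-4.04,3.72) = (-2.7083,3.1116)
  v4: (1-0.426)·(-2.75,-0.14) + 0.426·(-4.52,-0.26) = (-3.5040,-0.1911)
  v5: (1-0.426)·(-1.98,-1.98) + 0.426·(-4.04,-2.58) = (-2.8576,-2.2356)
  v6: (1-0.426)·(-0.18,-2.59) + 0.426·(-1.78,-3.28) = (-0.8616,-2.8839)
  v7: (1-0.426)·(1.47,-2.38) + 0.426·(-0.1,-2.45) = (0.8012,-2.4098)
  v8: (1-0.426)·(2.04,-1.59) + 0.426·(0.79,-1.94) = (1.5075,-1.7391)
Shoelace sum Σ(x_i·y_{i+1} − x_{i+1}·y_i):
  i=1: 3.4710·3.9169 − 1.4058·0.5437 = +12.8311 (running +12.8311)
  i=2: 1.4058·3.1116 − -2.7083·3.9169 = +14.9826 (running +27.8137)
  i=3: -2.7083·-0.1911 − -3.5040·3.1116 = +11.4206 (running +39.2343)
  i=4: -3.5040·-2.2356 − -2.8576·-0.1911 = +7.2875 (running +46.5217)
  i=5: -2.8576·-2.8839 − -0.8616·-2.2356 = +6.3148 (running +52.8365)
  i=6: -0.8616·-2.4098 − 0.8012·-2.8839 = +4.3869 (running +57.2234)
  i=7: 0.8012·-1.7391 − 1.5075·-2.4098 = +2.2395 (running +59.4629)
  i=8: 1.5075·0.5437 − 3.4710·-1.7391 = +6.8560 (running +66.3189)
Area = |Σ|/2 = |66.3189|/2 = 33.1595

Area at t=0.426: 33.1595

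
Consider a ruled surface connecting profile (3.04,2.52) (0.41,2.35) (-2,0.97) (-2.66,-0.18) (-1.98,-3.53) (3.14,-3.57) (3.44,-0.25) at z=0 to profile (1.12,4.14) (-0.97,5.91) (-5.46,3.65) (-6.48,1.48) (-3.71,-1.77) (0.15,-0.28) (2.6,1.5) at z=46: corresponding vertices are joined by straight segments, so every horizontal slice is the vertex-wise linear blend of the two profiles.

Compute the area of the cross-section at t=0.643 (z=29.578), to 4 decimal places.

Area at t=0.643: 37.4418

Cross-section at t=0.643: each vertex is (1-t)·p0[i] + t·p1[i].
  v1: (1-0.643)·(3.04,2.52) + 0.643·(1.12,4.14) = (1.8054,3.5617)
  v2: (1-0.643)·(0.41,2.35) + 0.643·(-0.97,5.91) = (-0.4773,4.6391)
  v3: (1-0.643)·(-2,0.97) + 0.643·(-5.46,3.65) = (-4.2248,2.6932)
  v4: (1-0.643)·(-2.66,-0.18) + 0.643·(-6.48,1.48) = (-5.1163,0.8874)
  v5: (1-0.643)·(-1.98,-3.53) + 0.643·(-3.71,-1.77) = (-3.0924,-2.3983)
  v6: (1-0.643)·(3.14,-3.57) + 0.643·(0.15,-0.28) = (1.2174,-1.4545)
  v7: (1-0.643)·(3.44,-0.25) + 0.643·(2.6,1.5) = (2.8999,0.8753)
Shoelace sum Σ(x_i·y_{i+1} − x_{i+1}·y_i):
  i=1: 1.8054·4.6391 − -0.4773·3.5617 = +10.0757 (running +10.0757)
  i=2: -0.4773·2.6932 − -4.2248·4.6391 = +18.3135 (running +28.3892)
  i=3: -4.2248·0.8874 − -5.1163·2.6932 = +10.0303 (running +38.4195)
  i=4: -5.1163·-2.3983 − -3.0924·0.8874 = +15.0146 (running +53.4341)
  i=5: -3.0924·-1.4545 − 1.2174·-2.3983 = +7.4178 (running +60.8518)
  i=6: 1.2174·0.8753 − 2.8999·-1.4545 = +5.2835 (running +66.1354)
  i=7: 2.8999·3.5617 − 1.8054·0.8753 = +8.7482 (running +74.8835)
Area = |Σ|/2 = |74.8835|/2 = 37.4418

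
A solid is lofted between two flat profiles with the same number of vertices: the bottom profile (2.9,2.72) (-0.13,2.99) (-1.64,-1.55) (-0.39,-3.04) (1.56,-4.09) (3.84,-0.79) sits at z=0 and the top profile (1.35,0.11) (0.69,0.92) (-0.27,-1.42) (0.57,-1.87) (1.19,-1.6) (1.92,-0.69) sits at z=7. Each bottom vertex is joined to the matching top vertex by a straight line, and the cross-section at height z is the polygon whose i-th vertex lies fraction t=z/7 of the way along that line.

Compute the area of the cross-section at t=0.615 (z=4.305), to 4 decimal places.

Cross-section at t=0.615: each vertex is (1-t)·p0[i] + t·p1[i].
  v1: (1-0.615)·(2.9,2.72) + 0.615·(1.35,0.11) = (1.9468,1.1149)
  v2: (1-0.615)·(-0.13,2.99) + 0.615·(0.69,0.92) = (0.3743,1.7170)
  v3: (1-0.615)·(-1.64,-1.55) + 0.615·(-0.27,-1.42) = (-0.7974,-1.4701)
  v4: (1-0.615)·(-0.39,-3.04) + 0.615·(0.57,-1.87) = (0.2004,-2.3205)
  v5: (1-0.615)·(1.56,-4.09) + 0.615·(1.19,-1.6) = (1.3325,-2.5587)
  v6: (1-0.615)·(3.84,-0.79) + 0.615·(1.92,-0.69) = (2.6592,-0.7285)
Shoelace sum Σ(x_i·y_{i+1} − x_{i+1}·y_i):
  i=1: 1.9468·1.7170 − 0.3743·1.1149 = +2.9252 (running +2.9252)
  i=2: 0.3743·-1.4701 − -0.7974·1.7170 = +0.8189 (running +3.7441)
  i=3: -0.7974·-2.3205 − 0.2004·-1.4701 = +2.1450 (running +5.8892)
  i=4: 0.2004·-2.5587 − 1.3325·-2.3205 = +2.5791 (running +8.4683)
  i=5: 1.3325·-0.7285 − 2.6592·-2.5587 = +5.8333 (running +14.3016)
  i=6: 2.6592·1.1149 − 1.9468·-0.7285 = +4.3828 (running +18.6844)
Area = |Σ|/2 = |18.6844|/2 = 9.3422

Area at t=0.615: 9.3422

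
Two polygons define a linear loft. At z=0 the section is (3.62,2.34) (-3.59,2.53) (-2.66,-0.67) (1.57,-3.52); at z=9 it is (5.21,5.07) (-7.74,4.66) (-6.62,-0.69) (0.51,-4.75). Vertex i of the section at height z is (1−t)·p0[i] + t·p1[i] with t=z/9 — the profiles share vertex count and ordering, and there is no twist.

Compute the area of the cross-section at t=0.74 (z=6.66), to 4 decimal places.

Cross-section at t=0.74: each vertex is (1-t)·p0[i] + t·p1[i].
  v1: (1-0.74)·(3.62,2.34) + 0.74·(5.21,5.07) = (4.7966,4.3602)
  v2: (1-0.74)·(-3.59,2.53) + 0.74·(-7.74,4.66) = (-6.6610,4.1062)
  v3: (1-0.74)·(-2.66,-0.67) + 0.74·(-6.62,-0.69) = (-5.5904,-0.6848)
  v4: (1-0.74)·(1.57,-3.52) + 0.74·(0.51,-4.75) = (0.7856,-4.4302)
Shoelace sum Σ(x_i·y_{i+1} − x_{i+1}·y_i):
  i=1: 4.7966·4.1062 − -6.6610·4.3602 = +48.7391 (running +48.7391)
  i=2: -6.6610·-0.6848 − -5.5904·4.1062 = +27.5168 (running +76.2558)
  i=3: -5.5904·-4.4302 − 0.7856·-0.6848 = +25.3046 (running +101.5604)
  i=4: 0.7856·4.3602 − 4.7966·-4.4302 = +24.6753 (running +126.2357)
Area = |Σ|/2 = |126.2357|/2 = 63.1178

Area at t=0.74: 63.1178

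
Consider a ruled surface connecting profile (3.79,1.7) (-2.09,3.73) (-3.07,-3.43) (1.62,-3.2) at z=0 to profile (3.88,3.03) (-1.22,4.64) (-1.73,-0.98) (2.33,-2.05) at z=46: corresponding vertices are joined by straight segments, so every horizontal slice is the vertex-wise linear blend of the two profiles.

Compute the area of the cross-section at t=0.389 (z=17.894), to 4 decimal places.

Area at t=0.389: 30.3494

Cross-section at t=0.389: each vertex is (1-t)·p0[i] + t·p1[i].
  v1: (1-0.389)·(3.79,1.7) + 0.389·(3.88,3.03) = (3.8250,2.2174)
  v2: (1-0.389)·(-2.09,3.73) + 0.389·(-1.22,4.64) = (-1.7516,4.0840)
  v3: (1-0.389)·(-3.07,-3.43) + 0.389·(-1.73,-0.98) = (-2.5487,-2.4769)
  v4: (1-0.389)·(1.62,-3.2) + 0.389·(2.33,-2.05) = (1.8962,-2.7527)
Shoelace sum Σ(x_i·y_{i+1} − x_{i+1}·y_i):
  i=1: 3.8250·4.0840 − -1.7516·2.2174 = +19.5052 (running +19.5052)
  i=2: -1.7516·-2.4769 − -2.5487·4.0840 = +14.7476 (running +34.2528)
  i=3: -2.5487·-2.7527 − 1.8962·-2.4769 = +11.7126 (running +45.9653)
  i=4: 1.8962·2.2174 − 3.8250·-2.7527 = +14.7335 (running +60.6988)
Area = |Σ|/2 = |60.6988|/2 = 30.3494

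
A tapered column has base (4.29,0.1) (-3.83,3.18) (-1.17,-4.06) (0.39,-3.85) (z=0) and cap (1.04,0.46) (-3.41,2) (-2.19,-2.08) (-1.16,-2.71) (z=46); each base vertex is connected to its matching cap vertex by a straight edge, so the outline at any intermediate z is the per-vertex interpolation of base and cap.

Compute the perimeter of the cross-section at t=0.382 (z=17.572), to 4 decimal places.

Perimeter at t=0.382: 19.8077

Cross-section at t=0.382: each vertex is (1-t)·p0[i] + t·p1[i].
  v1: (1-0.382)·(4.29,0.1) + 0.382·(1.04,0.46) = (3.0485,0.2375)
  v2: (1-0.382)·(-3.83,3.18) + 0.382·(-3.41,2) = (-3.6696,2.7292)
  v3: (1-0.382)·(-1.17,-4.06) + 0.382·(-2.19,-2.08) = (-1.5596,-3.3036)
  v4: (1-0.382)·(0.39,-3.85) + 0.382·(-1.16,-2.71) = (-0.2021,-3.4145)
Perimeter = Σ |v_{i+1} − v_i|:
  edge 1→2: √(-6.7181² + 2.4917²) = 7.1653 (running 7.1653)
  edge 2→3: √(2.1099² + -6.0329²) = 6.3912 (running 13.5565)
  edge 3→4: √(1.3575² + -0.1109²) = 1.3621 (running 14.9185)
  edge 4→1: √(3.2506² + 3.6520²) = 4.8892 (running 19.8077)
Perimeter = 19.8077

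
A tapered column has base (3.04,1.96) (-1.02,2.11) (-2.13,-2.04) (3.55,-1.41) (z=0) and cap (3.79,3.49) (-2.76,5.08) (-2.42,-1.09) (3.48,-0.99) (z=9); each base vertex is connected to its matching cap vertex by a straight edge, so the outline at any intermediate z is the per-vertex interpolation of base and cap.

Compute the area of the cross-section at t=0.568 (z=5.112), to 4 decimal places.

Cross-section at t=0.568: each vertex is (1-t)·p0[i] + t·p1[i].
  v1: (1-0.568)·(3.04,1.96) + 0.568·(3.79,3.49) = (3.4660,2.8290)
  v2: (1-0.568)·(-1.02,2.11) + 0.568·(-2.76,5.08) = (-2.0083,3.7970)
  v3: (1-0.568)·(-2.13,-2.04) + 0.568·(-2.42,-1.09) = (-2.2947,-1.5004)
  v4: (1-0.568)·(3.55,-1.41) + 0.568·(3.48,-0.99) = (3.5102,-1.1714)
Shoelace sum Σ(x_i·y_{i+1} − x_{i+1}·y_i):
  i=1: 3.4660·3.7970 − -2.0083·2.8290 = +18.8419 (running +18.8419)
  i=2: -2.0083·-1.5004 − -2.2947·3.7970 = +11.7262 (running +30.5681)
  i=3: -2.2947·-1.1714 − 3.5102·-1.5004 = +7.9549 (running +38.5230)
  i=4: 3.5102·2.8290 − 3.4660·-1.1714 = +13.9908 (running +52.5138)
Area = |Σ|/2 = |52.5138|/2 = 26.2569

Area at t=0.568: 26.2569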